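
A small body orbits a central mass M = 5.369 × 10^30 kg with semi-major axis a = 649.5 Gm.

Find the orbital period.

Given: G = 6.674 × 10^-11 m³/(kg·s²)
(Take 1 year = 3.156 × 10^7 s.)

Convert to SI: a = 649.5 Gm = 6.495e+11 m.
GM = G · M = 6.674e-11 · 5.369e+30 = 3.58327e+20 m³/s².
Kepler's third law: T = 2π √(a³ / GM).
Substituting a = 6.495e+11 m and GM = 3.58327e+20 m³/s²:
T = 2π √((6.495e+11)³ / 3.58327e+20) s
T ≈ 1.737e+08 s = 5.505 years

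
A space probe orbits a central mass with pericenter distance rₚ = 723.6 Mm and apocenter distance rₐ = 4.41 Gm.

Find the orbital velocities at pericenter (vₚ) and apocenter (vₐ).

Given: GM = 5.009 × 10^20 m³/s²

Convert to SI: rₚ = 723.6 Mm = 7.236e+08 m; rₐ = 4.41 Gm = 4.41e+09 m.
Use the vis-viva equation v² = GM(2/r − 1/a) with a = (rₚ + rₐ)/2 = (7.236e+08 + 4.41e+09)/2 = 2.5668e+09 m.
vₚ = √(GM · (2/rₚ − 1/a)) = √(5.009e+20 · (2/7.236e+08 − 1/2.5668e+09)) m/s ≈ 1.091e+06 m/s = 1091 km/s.
vₐ = √(GM · (2/rₐ − 1/a)) = √(5.009e+20 · (2/4.41e+09 − 1/2.5668e+09)) m/s ≈ 1.789e+05 m/s = 178.9 km/s.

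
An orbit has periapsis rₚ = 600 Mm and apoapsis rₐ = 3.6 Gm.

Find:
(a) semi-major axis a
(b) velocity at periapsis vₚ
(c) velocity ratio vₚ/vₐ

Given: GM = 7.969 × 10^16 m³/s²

Convert to SI: rₚ = 600 Mm = 6e+08 m; rₐ = 3.6 Gm = 3.6e+09 m.
(a) a = (rₚ + rₐ)/2 = (6e+08 + 3.6e+09)/2 ≈ 2.1e+09 m
(b) With a = (rₚ + rₐ)/2 = 2.1e+09 m, vₚ = √(GM (2/rₚ − 1/a)) = √(7.969e+16 · (2/6e+08 − 1/2.1e+09)) m/s ≈ 1.509e+04 m/s
(c) Conservation of angular momentum (rₚvₚ = rₐvₐ) gives vₚ/vₐ = rₐ/rₚ = 3.6e+09/6e+08 ≈ 6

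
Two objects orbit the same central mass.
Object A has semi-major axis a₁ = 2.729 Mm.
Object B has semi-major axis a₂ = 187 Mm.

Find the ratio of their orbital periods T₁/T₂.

Convert to SI: a₁ = 2.729 Mm = 2.729e+06 m; a₂ = 187 Mm = 1.87e+08 m.
From Kepler's third law, (T₁/T₂)² = (a₁/a₂)³, so T₁/T₂ = (a₁/a₂)^(3/2).
a₁/a₂ = 2.729e+06 / 1.87e+08 = 0.0145936.
T₁/T₂ = (0.0145936)^(3/2) ≈ 0.001763.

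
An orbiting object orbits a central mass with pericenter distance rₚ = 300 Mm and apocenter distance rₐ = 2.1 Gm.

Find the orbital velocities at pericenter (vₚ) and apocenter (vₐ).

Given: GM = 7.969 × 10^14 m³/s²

Convert to SI: rₚ = 300 Mm = 3e+08 m; rₐ = 2.1 Gm = 2.1e+09 m.
Use the vis-viva equation v² = GM(2/r − 1/a) with a = (rₚ + rₐ)/2 = (3e+08 + 2.1e+09)/2 = 1.2e+09 m.
vₚ = √(GM · (2/rₚ − 1/a)) = √(7.969e+14 · (2/3e+08 − 1/1.2e+09)) m/s ≈ 2156 m/s = 2.156 km/s.
vₐ = √(GM · (2/rₐ − 1/a)) = √(7.969e+14 · (2/2.1e+09 − 1/1.2e+09)) m/s ≈ 308 m/s = 308 m/s.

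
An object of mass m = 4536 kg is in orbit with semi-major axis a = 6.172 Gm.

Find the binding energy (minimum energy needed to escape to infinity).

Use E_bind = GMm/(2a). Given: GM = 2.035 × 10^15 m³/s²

Convert to SI: a = 6.172 Gm = 6.172e+09 m.
Total orbital energy is E = −GMm/(2a); binding energy is E_bind = −E = GMm/(2a).
E_bind = 2.035e+15 · 4536 / (2 · 6.172e+09) J ≈ 7.478e+08 J = 747.8 MJ.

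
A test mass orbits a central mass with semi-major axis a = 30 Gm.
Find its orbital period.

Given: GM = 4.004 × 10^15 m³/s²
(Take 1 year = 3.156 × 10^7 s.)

Convert to SI: a = 30 Gm = 3e+10 m.
Kepler's third law: T = 2π √(a³ / GM).
Substituting a = 3e+10 m and GM = 4.004e+15 m³/s²:
T = 2π √((3e+10)³ / 4.004e+15) s
T ≈ 5.16e+08 s = 16.35 years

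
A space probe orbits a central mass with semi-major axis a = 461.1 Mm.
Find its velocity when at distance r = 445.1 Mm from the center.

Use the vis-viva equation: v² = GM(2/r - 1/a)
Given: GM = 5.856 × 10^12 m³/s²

Convert to SI: a = 461.1 Mm = 4.611e+08 m; r = 445.1 Mm = 4.451e+08 m.
Vis-viva: v = √(GM · (2/r − 1/a)).
2/r − 1/a = 2/4.451e+08 − 1/4.611e+08 = 2.32465e-09 m⁻¹.
v = √(5.856e+12 · 2.32465e-09) m/s ≈ 116.7 m/s = 116.7 m/s.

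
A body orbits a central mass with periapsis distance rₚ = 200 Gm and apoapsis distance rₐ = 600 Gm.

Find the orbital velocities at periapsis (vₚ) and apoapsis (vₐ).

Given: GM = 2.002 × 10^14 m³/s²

Convert to SI: rₚ = 200 Gm = 2e+11 m; rₐ = 600 Gm = 6e+11 m.
Use the vis-viva equation v² = GM(2/r − 1/a) with a = (rₚ + rₐ)/2 = (2e+11 + 6e+11)/2 = 4e+11 m.
vₚ = √(GM · (2/rₚ − 1/a)) = √(2.002e+14 · (2/2e+11 − 1/4e+11)) m/s ≈ 38.75 m/s = 38.75 m/s.
vₐ = √(GM · (2/rₐ − 1/a)) = √(2.002e+14 · (2/6e+11 − 1/4e+11)) m/s ≈ 12.92 m/s = 12.92 m/s.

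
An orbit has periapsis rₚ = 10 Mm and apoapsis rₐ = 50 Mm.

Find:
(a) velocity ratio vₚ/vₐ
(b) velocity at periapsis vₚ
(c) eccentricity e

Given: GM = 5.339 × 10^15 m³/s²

Convert to SI: rₚ = 10 Mm = 1e+07 m; rₐ = 50 Mm = 5e+07 m.
(a) Conservation of angular momentum (rₚvₚ = rₐvₐ) gives vₚ/vₐ = rₐ/rₚ = 5e+07/1e+07 ≈ 5
(b) With a = (rₚ + rₐ)/2 = 3e+07 m, vₚ = √(GM (2/rₚ − 1/a)) = √(5.339e+15 · (2/1e+07 − 1/3e+07)) m/s ≈ 2.983e+04 m/s
(c) e = (rₐ − rₚ)/(rₐ + rₚ) = (5e+07 − 1e+07)/(5e+07 + 1e+07) ≈ 0.6667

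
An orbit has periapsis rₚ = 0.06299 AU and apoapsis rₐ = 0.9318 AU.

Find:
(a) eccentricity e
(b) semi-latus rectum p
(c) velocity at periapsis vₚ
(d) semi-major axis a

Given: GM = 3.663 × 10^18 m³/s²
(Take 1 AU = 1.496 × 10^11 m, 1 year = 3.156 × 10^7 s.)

Convert to SI: rₚ = 0.06299 AU = 9.4233e+09 m; rₐ = 0.9318 AU = 1.39397e+11 m.
(a) e = (rₐ − rₚ)/(rₐ + rₚ) = (1.39397e+11 − 9.4233e+09)/(1.39397e+11 + 9.4233e+09) ≈ 0.8734
(b) From a = (rₚ + rₐ)/2 = 7.44103e+10 m and e = (rₐ − rₚ)/(rₐ + rₚ) = 0.87336, p = a(1 − e²) = 7.44103e+10 · (1 − (0.87336)²) ≈ 1.765e+10 m
(c) With a = (rₚ + rₐ)/2 = 7.44103e+10 m, vₚ = √(GM (2/rₚ − 1/a)) = √(3.663e+18 · (2/9.4233e+09 − 1/7.44103e+10)) m/s ≈ 2.699e+04 m/s
(d) a = (rₚ + rₐ)/2 = (9.4233e+09 + 1.39397e+11)/2 ≈ 7.441e+10 m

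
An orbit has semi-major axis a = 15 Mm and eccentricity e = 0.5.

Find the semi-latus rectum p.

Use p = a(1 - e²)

Convert to SI: a = 15 Mm = 1.5e+07 m.
p = a (1 − e²).
p = 1.5e+07 · (1 − (0.5)²) = 1.5e+07 · 0.75 ≈ 1.125e+07 m = 11.25 Mm.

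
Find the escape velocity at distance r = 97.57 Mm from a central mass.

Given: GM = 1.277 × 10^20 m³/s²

Convert to SI: r = 97.57 Mm = 9.757e+07 m.
Escape velocity comes from setting total energy to zero: ½v² − GM/r = 0 ⇒ v_esc = √(2GM / r).
v_esc = √(2 · 1.277e+20 / 9.757e+07) m/s ≈ 1.618e+06 m/s = 1618 km/s.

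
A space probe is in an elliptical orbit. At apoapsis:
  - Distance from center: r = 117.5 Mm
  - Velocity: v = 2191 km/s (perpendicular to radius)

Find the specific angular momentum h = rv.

Convert to SI: r = 117.5 Mm = 1.175e+08 m; v = 2191 km/s = 2.191e+06 m/s.
With v perpendicular to r, h = r · v.
h = 1.175e+08 · 2.191e+06 m²/s ≈ 2.574e+14 m²/s.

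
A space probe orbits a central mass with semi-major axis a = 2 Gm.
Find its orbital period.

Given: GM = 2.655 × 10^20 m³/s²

Convert to SI: a = 2 Gm = 2e+09 m.
Kepler's third law: T = 2π √(a³ / GM).
Substituting a = 2e+09 m and GM = 2.655e+20 m³/s²:
T = 2π √((2e+09)³ / 2.655e+20) s
T ≈ 3.449e+04 s = 9.581 hours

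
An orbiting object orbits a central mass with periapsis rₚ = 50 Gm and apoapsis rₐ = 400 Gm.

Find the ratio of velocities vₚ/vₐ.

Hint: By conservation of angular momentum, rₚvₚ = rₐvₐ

Convert to SI: rₚ = 50 Gm = 5e+10 m; rₐ = 400 Gm = 4e+11 m.
Conservation of angular momentum gives rₚvₚ = rₐvₐ, so vₚ/vₐ = rₐ/rₚ.
vₚ/vₐ = 4e+11 / 5e+10 ≈ 8.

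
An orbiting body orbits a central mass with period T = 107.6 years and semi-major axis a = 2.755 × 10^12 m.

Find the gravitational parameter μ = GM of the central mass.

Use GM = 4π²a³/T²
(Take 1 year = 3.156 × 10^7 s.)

Convert to SI: T = 107.6 years = 3.39586e+09 s.
GM = 4π² · a³ / T².
GM = 4π² · (2.755e+12)³ / (3.39586e+09)² m³/s² ≈ 7.159e+19 m³/s² = 7.159 × 10^19 m³/s².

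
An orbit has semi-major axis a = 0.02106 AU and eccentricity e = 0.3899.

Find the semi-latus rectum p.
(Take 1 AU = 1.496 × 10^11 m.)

Convert to SI: a = 0.02106 AU = 3.15058e+09 m.
p = a (1 − e²).
p = 3.15058e+09 · (1 − (0.3899)²) = 3.15058e+09 · 0.847978 ≈ 2.672e+09 m = 0.01786 AU.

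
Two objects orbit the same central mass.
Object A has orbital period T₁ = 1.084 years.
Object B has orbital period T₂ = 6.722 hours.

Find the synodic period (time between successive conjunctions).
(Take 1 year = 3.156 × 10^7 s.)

Convert to SI: T₁ = 1.084 years = 3.4211e+07 s; T₂ = 6.722 hours = 24199.2 s.
T_syn = |T₁ · T₂ / (T₁ − T₂)|.
T_syn = |3.4211e+07 · 24199.2 / (3.4211e+07 − 24199.2)| s ≈ 2.422e+04 s = 6.727 hours.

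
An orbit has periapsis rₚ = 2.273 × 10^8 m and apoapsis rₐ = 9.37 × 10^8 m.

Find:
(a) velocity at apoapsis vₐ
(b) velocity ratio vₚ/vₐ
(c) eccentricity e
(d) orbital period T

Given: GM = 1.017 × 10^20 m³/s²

(a) With a = (rₚ + rₐ)/2 = 5.8215e+08 m, vₐ = √(GM (2/rₐ − 1/a)) = √(1.017e+20 · (2/9.37e+08 − 1/5.8215e+08)) m/s ≈ 2.059e+05 m/s
(b) Conservation of angular momentum (rₚvₚ = rₐvₐ) gives vₚ/vₐ = rₐ/rₚ = 9.37e+08/2.273e+08 ≈ 4.122
(c) e = (rₐ − rₚ)/(rₐ + rₚ) = (9.37e+08 − 2.273e+08)/(9.37e+08 + 2.273e+08) ≈ 0.6096
(d) With a = (rₚ + rₐ)/2 = 5.8215e+08 m, T = 2π √(a³/GM) = 2π √((5.8215e+08)³/1.017e+20) s ≈ 8751 s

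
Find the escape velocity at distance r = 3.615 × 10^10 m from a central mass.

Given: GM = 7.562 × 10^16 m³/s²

Escape velocity comes from setting total energy to zero: ½v² − GM/r = 0 ⇒ v_esc = √(2GM / r).
v_esc = √(2 · 7.562e+16 / 3.615e+10) m/s ≈ 2045 m/s = 2.045 km/s.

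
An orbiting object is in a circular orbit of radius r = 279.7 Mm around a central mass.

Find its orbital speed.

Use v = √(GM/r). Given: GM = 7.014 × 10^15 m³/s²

Convert to SI: r = 279.7 Mm = 2.797e+08 m.
For a circular orbit, gravity supplies the centripetal force, so v = √(GM / r).
v = √(7.014e+15 / 2.797e+08) m/s ≈ 5008 m/s = 5.008 km/s.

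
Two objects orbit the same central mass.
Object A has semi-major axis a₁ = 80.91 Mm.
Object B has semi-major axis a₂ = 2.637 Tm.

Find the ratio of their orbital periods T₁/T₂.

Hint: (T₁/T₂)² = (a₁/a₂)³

Convert to SI: a₁ = 80.91 Mm = 8.091e+07 m; a₂ = 2.637 Tm = 2.637e+12 m.
From Kepler's third law, (T₁/T₂)² = (a₁/a₂)³, so T₁/T₂ = (a₁/a₂)^(3/2).
a₁/a₂ = 8.091e+07 / 2.637e+12 = 3.06826e-05.
T₁/T₂ = (3.06826e-05)^(3/2) ≈ 1.7e-07.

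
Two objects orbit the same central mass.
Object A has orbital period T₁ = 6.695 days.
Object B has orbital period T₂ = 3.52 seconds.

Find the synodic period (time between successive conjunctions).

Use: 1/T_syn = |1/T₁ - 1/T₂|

Convert to SI: T₁ = 6.695 days = 578448 s.
T_syn = |T₁ · T₂ / (T₁ − T₂)|.
T_syn = |578448 · 3.52 / (578448 − 3.52)| s ≈ 3.52 s = 3.52 seconds.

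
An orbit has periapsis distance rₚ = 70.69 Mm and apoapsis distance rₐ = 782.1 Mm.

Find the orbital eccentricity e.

Convert to SI: rₚ = 70.69 Mm = 7.069e+07 m; rₐ = 782.1 Mm = 7.821e+08 m.
e = (rₐ − rₚ) / (rₐ + rₚ).
e = (7.821e+08 − 7.069e+07) / (7.821e+08 + 7.069e+07) = 7.1141e+08 / 8.5279e+08 ≈ 0.8342.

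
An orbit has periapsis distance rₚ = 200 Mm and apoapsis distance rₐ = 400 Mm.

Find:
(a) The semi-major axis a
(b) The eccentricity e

Convert to SI: rₚ = 200 Mm = 2e+08 m; rₐ = 400 Mm = 4e+08 m.
(a) a = (rₚ + rₐ) / 2 = (2e+08 + 4e+08) / 2 ≈ 3e+08 m = 300 Mm.
(b) e = (rₐ − rₚ) / (rₐ + rₚ) = (4e+08 − 2e+08) / (4e+08 + 2e+08) ≈ 0.3333.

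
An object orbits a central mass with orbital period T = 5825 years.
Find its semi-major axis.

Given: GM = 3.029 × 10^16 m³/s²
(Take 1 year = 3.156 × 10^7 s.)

Convert to SI: T = 5825 years = 1.83837e+11 s.
Invert Kepler's third law: a = (GM · T² / (4π²))^(1/3).
Substituting T = 1.83837e+11 s and GM = 3.029e+16 m³/s²:
a = (3.029e+16 · (1.83837e+11)² / (4π²))^(1/3) m
a ≈ 2.96e+12 m = 2.96 Tm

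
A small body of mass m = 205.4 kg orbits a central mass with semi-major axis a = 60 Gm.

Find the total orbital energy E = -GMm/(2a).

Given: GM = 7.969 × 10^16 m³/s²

Convert to SI: a = 60 Gm = 6e+10 m.
E = −GMm / (2a).
E = −7.969e+16 · 205.4 / (2 · 6e+10) J ≈ -1.364e+08 J = -136.4 MJ.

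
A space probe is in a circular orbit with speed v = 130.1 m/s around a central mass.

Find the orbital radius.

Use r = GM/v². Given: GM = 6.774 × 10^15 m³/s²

For a circular orbit, v² = GM / r, so r = GM / v².
r = 6.774e+15 / (130.1)² m ≈ 4.002e+11 m = 400.2 Gm.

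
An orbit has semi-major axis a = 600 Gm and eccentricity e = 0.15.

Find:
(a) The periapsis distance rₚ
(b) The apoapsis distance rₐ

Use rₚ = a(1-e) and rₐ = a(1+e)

Convert to SI: a = 600 Gm = 6e+11 m.
(a) rₚ = a(1 − e) = 6e+11 · (1 − 0.15) = 6e+11 · 0.85 ≈ 5.1e+11 m = 510 Gm.
(b) rₐ = a(1 + e) = 6e+11 · (1 + 0.15) = 6e+11 · 1.15 ≈ 6.9e+11 m = 690 Gm.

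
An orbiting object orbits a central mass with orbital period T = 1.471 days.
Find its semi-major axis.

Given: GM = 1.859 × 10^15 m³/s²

Convert to SI: T = 1.471 days = 127094 s.
Invert Kepler's third law: a = (GM · T² / (4π²))^(1/3).
Substituting T = 127094 s and GM = 1.859e+15 m³/s²:
a = (1.859e+15 · (127094)² / (4π²))^(1/3) m
a ≈ 9.128e+07 m = 9.128 × 10^7 m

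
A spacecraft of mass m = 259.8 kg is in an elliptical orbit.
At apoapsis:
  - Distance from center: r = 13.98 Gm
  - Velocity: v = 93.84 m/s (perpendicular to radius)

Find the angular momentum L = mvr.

Convert to SI: r = 13.98 Gm = 1.398e+10 m.
Since v is perpendicular to r, L = m · v · r.
L = 259.8 · 93.84 · 1.398e+10 kg·m²/s ≈ 3.408e+14 kg·m²/s.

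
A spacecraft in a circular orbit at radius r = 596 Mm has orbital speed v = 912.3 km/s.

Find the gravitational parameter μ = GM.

Convert to SI: r = 596 Mm = 5.96e+08 m; v = 912.3 km/s = 912300 m/s.
For a circular orbit v² = GM/r, so GM = v² · r.
GM = (912300)² · 5.96e+08 m³/s² ≈ 4.96e+20 m³/s² = 4.96 × 10^20 m³/s².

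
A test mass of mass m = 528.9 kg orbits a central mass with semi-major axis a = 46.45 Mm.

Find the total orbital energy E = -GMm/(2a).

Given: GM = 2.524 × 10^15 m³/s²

Convert to SI: a = 46.45 Mm = 4.645e+07 m.
E = −GMm / (2a).
E = −2.524e+15 · 528.9 / (2 · 4.645e+07) J ≈ -1.437e+10 J = -14.37 GJ.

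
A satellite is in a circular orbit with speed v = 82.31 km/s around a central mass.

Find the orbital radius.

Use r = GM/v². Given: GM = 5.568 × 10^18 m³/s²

Convert to SI: v = 82.31 km/s = 82310 m/s.
For a circular orbit, v² = GM / r, so r = GM / v².
r = 5.568e+18 / (82310)² m ≈ 8.219e+08 m = 821.9 Mm.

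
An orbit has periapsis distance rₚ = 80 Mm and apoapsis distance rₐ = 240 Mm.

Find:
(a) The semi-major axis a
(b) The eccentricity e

Convert to SI: rₚ = 80 Mm = 8e+07 m; rₐ = 240 Mm = 2.4e+08 m.
(a) a = (rₚ + rₐ) / 2 = (8e+07 + 2.4e+08) / 2 ≈ 1.6e+08 m = 160 Mm.
(b) e = (rₐ − rₚ) / (rₐ + rₚ) = (2.4e+08 − 8e+07) / (2.4e+08 + 8e+07) ≈ 0.5.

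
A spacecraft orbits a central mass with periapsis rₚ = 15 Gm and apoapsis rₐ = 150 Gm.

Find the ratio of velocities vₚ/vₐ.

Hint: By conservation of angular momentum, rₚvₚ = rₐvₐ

Convert to SI: rₚ = 15 Gm = 1.5e+10 m; rₐ = 150 Gm = 1.5e+11 m.
Conservation of angular momentum gives rₚvₚ = rₐvₐ, so vₚ/vₐ = rₐ/rₚ.
vₚ/vₐ = 1.5e+11 / 1.5e+10 ≈ 10.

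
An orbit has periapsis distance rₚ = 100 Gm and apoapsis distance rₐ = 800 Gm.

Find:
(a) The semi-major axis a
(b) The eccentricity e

Convert to SI: rₚ = 100 Gm = 1e+11 m; rₐ = 800 Gm = 8e+11 m.
(a) a = (rₚ + rₐ) / 2 = (1e+11 + 8e+11) / 2 ≈ 4.5e+11 m = 450 Gm.
(b) e = (rₐ − rₚ) / (rₐ + rₚ) = (8e+11 − 1e+11) / (8e+11 + 1e+11) ≈ 0.7778.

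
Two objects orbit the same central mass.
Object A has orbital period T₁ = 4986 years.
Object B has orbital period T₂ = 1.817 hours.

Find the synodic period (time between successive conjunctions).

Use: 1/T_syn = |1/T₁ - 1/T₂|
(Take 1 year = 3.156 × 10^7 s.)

Convert to SI: T₁ = 4986 years = 1.57358e+11 s; T₂ = 1.817 hours = 6541.2 s.
T_syn = |T₁ · T₂ / (T₁ − T₂)|.
T_syn = |1.57358e+11 · 6541.2 / (1.57358e+11 − 6541.2)| s ≈ 6541 s = 1.817 hours.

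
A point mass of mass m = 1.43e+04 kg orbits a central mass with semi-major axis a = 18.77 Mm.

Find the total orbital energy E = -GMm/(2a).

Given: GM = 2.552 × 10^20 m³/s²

Convert to SI: a = 18.77 Mm = 1.877e+07 m.
E = −GMm / (2a).
E = −2.552e+20 · 1.43e+04 / (2 · 1.877e+07) J ≈ -9.721e+16 J = -97.21 PJ.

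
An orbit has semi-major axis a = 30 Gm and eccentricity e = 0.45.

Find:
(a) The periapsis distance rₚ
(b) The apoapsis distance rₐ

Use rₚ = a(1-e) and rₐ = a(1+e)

Convert to SI: a = 30 Gm = 3e+10 m.
(a) rₚ = a(1 − e) = 3e+10 · (1 − 0.45) = 3e+10 · 0.55 ≈ 1.65e+10 m = 16.5 Gm.
(b) rₐ = a(1 + e) = 3e+10 · (1 + 0.45) = 3e+10 · 1.45 ≈ 4.35e+10 m = 43.5 Gm.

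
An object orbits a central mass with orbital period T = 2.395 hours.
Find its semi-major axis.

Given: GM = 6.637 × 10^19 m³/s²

Convert to SI: T = 2.395 hours = 8622 s.
Invert Kepler's third law: a = (GM · T² / (4π²))^(1/3).
Substituting T = 8622 s and GM = 6.637e+19 m³/s²:
a = (6.637e+19 · (8622)² / (4π²))^(1/3) m
a ≈ 5e+08 m = 500 Mm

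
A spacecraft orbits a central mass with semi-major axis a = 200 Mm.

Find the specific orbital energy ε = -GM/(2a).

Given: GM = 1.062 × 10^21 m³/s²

Convert to SI: a = 200 Mm = 2e+08 m.
ε = −GM / (2a).
ε = −1.062e+21 / (2 · 2e+08) J/kg ≈ -2.655e+12 J/kg = -2655 GJ/kg.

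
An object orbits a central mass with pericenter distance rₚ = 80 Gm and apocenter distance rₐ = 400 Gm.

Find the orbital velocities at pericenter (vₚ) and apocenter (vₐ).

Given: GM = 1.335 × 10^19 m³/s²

Convert to SI: rₚ = 80 Gm = 8e+10 m; rₐ = 400 Gm = 4e+11 m.
Use the vis-viva equation v² = GM(2/r − 1/a) with a = (rₚ + rₐ)/2 = (8e+10 + 4e+11)/2 = 2.4e+11 m.
vₚ = √(GM · (2/rₚ − 1/a)) = √(1.335e+19 · (2/8e+10 − 1/2.4e+11)) m/s ≈ 1.668e+04 m/s = 16.68 km/s.
vₐ = √(GM · (2/rₐ − 1/a)) = √(1.335e+19 · (2/4e+11 − 1/2.4e+11)) m/s ≈ 3335 m/s = 3.335 km/s.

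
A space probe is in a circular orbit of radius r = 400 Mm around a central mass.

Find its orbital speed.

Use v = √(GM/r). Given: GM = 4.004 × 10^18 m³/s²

Convert to SI: r = 400 Mm = 4e+08 m.
For a circular orbit, gravity supplies the centripetal force, so v = √(GM / r).
v = √(4.004e+18 / 4e+08) m/s ≈ 1e+05 m/s = 100 km/s.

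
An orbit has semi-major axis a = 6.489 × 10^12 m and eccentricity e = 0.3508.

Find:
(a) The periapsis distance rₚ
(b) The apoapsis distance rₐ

(a) rₚ = a(1 − e) = 6.489e+12 · (1 − 0.3508) = 6.489e+12 · 0.6492 ≈ 4.213e+12 m = 4.213 × 10^12 m.
(b) rₐ = a(1 + e) = 6.489e+12 · (1 + 0.3508) = 6.489e+12 · 1.3508 ≈ 8.765e+12 m = 8.765 × 10^12 m.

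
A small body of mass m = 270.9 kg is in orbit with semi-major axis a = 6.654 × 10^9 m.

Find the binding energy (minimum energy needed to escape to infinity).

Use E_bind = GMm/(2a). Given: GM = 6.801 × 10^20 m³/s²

Total orbital energy is E = −GMm/(2a); binding energy is E_bind = −E = GMm/(2a).
E_bind = 6.801e+20 · 270.9 / (2 · 6.654e+09) J ≈ 1.384e+13 J = 13.84 TJ.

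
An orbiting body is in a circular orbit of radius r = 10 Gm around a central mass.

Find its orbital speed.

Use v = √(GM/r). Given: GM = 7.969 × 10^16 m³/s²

Convert to SI: r = 10 Gm = 1e+10 m.
For a circular orbit, gravity supplies the centripetal force, so v = √(GM / r).
v = √(7.969e+16 / 1e+10) m/s ≈ 2823 m/s = 2.823 km/s.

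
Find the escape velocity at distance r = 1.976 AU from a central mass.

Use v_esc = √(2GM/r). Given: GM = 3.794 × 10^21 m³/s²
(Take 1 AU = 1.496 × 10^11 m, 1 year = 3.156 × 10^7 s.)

Convert to SI: r = 1.976 AU = 2.9561e+11 m.
Escape velocity comes from setting total energy to zero: ½v² − GM/r = 0 ⇒ v_esc = √(2GM / r).
v_esc = √(2 · 3.794e+21 / 2.9561e+11) m/s ≈ 1.602e+05 m/s = 33.8 AU/year.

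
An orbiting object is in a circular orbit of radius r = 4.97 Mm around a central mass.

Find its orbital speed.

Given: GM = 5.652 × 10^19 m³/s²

Convert to SI: r = 4.97 Mm = 4.97e+06 m.
For a circular orbit, gravity supplies the centripetal force, so v = √(GM / r).
v = √(5.652e+19 / 4.97e+06) m/s ≈ 3.372e+06 m/s = 3372 km/s.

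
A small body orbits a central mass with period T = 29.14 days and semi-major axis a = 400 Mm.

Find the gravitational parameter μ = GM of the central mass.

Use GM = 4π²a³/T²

Convert to SI: T = 29.14 days = 2.5177e+06 s; a = 400 Mm = 4e+08 m.
GM = 4π² · a³ / T².
GM = 4π² · (4e+08)³ / (2.5177e+06)² m³/s² ≈ 3.986e+14 m³/s² = 3.986 × 10^14 m³/s².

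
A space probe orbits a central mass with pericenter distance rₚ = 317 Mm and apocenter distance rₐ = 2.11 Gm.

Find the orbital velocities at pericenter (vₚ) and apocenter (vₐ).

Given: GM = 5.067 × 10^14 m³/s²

Convert to SI: rₚ = 317 Mm = 3.17e+08 m; rₐ = 2.11 Gm = 2.11e+09 m.
Use the vis-viva equation v² = GM(2/r − 1/a) with a = (rₚ + rₐ)/2 = (3.17e+08 + 2.11e+09)/2 = 1.2135e+09 m.
vₚ = √(GM · (2/rₚ − 1/a)) = √(5.067e+14 · (2/3.17e+08 − 1/1.2135e+09)) m/s ≈ 1667 m/s = 1.667 km/s.
vₐ = √(GM · (2/rₐ − 1/a)) = √(5.067e+14 · (2/2.11e+09 − 1/1.2135e+09)) m/s ≈ 250.5 m/s = 250.5 m/s.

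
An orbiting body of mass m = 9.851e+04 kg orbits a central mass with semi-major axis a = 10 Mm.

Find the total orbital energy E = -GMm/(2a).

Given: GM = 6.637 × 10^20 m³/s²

Convert to SI: a = 10 Mm = 1e+07 m.
E = −GMm / (2a).
E = −6.637e+20 · 9.851e+04 / (2 · 1e+07) J ≈ -3.269e+18 J = -3.269 EJ.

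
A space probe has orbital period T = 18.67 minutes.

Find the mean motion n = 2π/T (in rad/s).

Convert to SI: T = 18.67 minutes = 1120.2 s.
n = 2π / T.
n = 2π / 1120.2 s ≈ 0.005609 rad/s.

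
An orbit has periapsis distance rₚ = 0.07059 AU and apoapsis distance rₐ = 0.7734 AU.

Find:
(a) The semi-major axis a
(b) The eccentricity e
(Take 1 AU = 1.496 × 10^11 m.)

Convert to SI: rₚ = 0.07059 AU = 1.05603e+10 m; rₐ = 0.7734 AU = 1.15701e+11 m.
(a) a = (rₚ + rₐ) / 2 = (1.05603e+10 + 1.15701e+11) / 2 ≈ 6.313e+10 m = 0.422 AU.
(b) e = (rₐ − rₚ) / (rₐ + rₚ) = (1.15701e+11 − 1.05603e+10) / (1.15701e+11 + 1.05603e+10) ≈ 0.8327.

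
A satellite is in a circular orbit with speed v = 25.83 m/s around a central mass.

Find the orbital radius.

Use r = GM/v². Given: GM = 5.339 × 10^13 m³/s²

For a circular orbit, v² = GM / r, so r = GM / v².
r = 5.339e+13 / (25.83)² m ≈ 8.002e+10 m = 80.02 Gm.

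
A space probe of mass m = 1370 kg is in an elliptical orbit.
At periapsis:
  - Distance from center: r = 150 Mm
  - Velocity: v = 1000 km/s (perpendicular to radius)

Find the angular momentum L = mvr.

Convert to SI: r = 150 Mm = 1.5e+08 m; v = 1000 km/s = 1e+06 m/s.
Since v is perpendicular to r, L = m · v · r.
L = 1370 · 1e+06 · 1.5e+08 kg·m²/s ≈ 2.055e+17 kg·m²/s.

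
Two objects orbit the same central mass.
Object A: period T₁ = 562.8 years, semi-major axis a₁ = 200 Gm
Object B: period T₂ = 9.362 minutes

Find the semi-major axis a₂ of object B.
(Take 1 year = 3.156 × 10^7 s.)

Convert to SI: T₁ = 562.8 years = 1.7762e+10 s; a₁ = 200 Gm = 2e+11 m; T₂ = 9.362 minutes = 561.72 s.
Kepler's third law: (T₁/T₂)² = (a₁/a₂)³ ⇒ a₂ = a₁ · (T₂/T₁)^(2/3).
T₂/T₁ = 561.72 / 1.7762e+10 = 3.16249e-08.
a₂ = 2e+11 · (3.16249e-08)^(2/3) m ≈ 2e+06 m = 2 Mm.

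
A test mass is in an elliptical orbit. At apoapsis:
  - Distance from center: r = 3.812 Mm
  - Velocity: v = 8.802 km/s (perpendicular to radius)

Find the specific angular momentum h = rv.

Convert to SI: r = 3.812 Mm = 3.812e+06 m; v = 8.802 km/s = 8802 m/s.
With v perpendicular to r, h = r · v.
h = 3.812e+06 · 8802 m²/s ≈ 3.355e+10 m²/s.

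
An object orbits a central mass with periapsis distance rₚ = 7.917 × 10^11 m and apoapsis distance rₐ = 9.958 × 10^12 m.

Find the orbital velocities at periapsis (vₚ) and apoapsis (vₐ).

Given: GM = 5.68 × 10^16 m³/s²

Use the vis-viva equation v² = GM(2/r − 1/a) with a = (rₚ + rₐ)/2 = (7.917e+11 + 9.958e+12)/2 = 5.37485e+12 m.
vₚ = √(GM · (2/rₚ − 1/a)) = √(5.68e+16 · (2/7.917e+11 − 1/5.37485e+12)) m/s ≈ 364.6 m/s = 364.6 m/s.
vₐ = √(GM · (2/rₐ − 1/a)) = √(5.68e+16 · (2/9.958e+12 − 1/5.37485e+12)) m/s ≈ 28.99 m/s = 28.99 m/s.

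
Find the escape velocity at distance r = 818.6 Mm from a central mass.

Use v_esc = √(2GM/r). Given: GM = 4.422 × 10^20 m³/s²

Convert to SI: r = 818.6 Mm = 8.186e+08 m.
Escape velocity comes from setting total energy to zero: ½v² − GM/r = 0 ⇒ v_esc = √(2GM / r).
v_esc = √(2 · 4.422e+20 / 8.186e+08) m/s ≈ 1.039e+06 m/s = 1039 km/s.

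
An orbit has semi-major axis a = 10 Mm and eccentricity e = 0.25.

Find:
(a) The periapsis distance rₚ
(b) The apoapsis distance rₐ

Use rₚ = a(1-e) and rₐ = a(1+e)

Convert to SI: a = 10 Mm = 1e+07 m.
(a) rₚ = a(1 − e) = 1e+07 · (1 − 0.25) = 1e+07 · 0.75 ≈ 7.5e+06 m = 7.5 Mm.
(b) rₐ = a(1 + e) = 1e+07 · (1 + 0.25) = 1e+07 · 1.25 ≈ 1.25e+07 m = 12.5 Mm.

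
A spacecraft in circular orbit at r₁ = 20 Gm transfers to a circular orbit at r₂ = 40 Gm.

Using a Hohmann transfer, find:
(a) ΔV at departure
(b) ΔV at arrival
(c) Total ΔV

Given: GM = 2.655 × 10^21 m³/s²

Convert to SI: r₁ = 20 Gm = 2e+10 m; r₂ = 40 Gm = 4e+10 m.
Transfer semi-major axis: a_t = (r₁ + r₂)/2 = (2e+10 + 4e+10)/2 = 3e+10 m.
Circular speeds: v₁ = √(GM/r₁) = 364349 m/s, v₂ = √(GM/r₂) = 257633 m/s.
Transfer speeds (vis-viva v² = GM(2/r − 1/a_t)): v₁ᵗ = 420714 m/s, v₂ᵗ = 210357 m/s.
(a) ΔV₁ = |v₁ᵗ − v₁| ≈ 5.636e+04 m/s = 56.36 km/s.
(b) ΔV₂ = |v₂ − v₂ᵗ| ≈ 4.728e+04 m/s = 47.28 km/s.
(c) ΔV_total = ΔV₁ + ΔV₂ ≈ 1.036e+05 m/s = 103.6 km/s.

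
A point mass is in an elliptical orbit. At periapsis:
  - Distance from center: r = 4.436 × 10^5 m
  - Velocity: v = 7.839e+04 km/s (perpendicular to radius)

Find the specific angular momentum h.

Convert to SI: v = 7.839e+04 km/s = 7.839e+07 m/s.
With v perpendicular to r, h = r · v.
h = 443600 · 7.839e+07 m²/s ≈ 3.477e+13 m²/s.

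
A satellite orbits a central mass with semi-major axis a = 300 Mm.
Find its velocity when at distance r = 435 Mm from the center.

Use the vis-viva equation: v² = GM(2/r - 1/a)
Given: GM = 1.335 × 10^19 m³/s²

Convert to SI: a = 300 Mm = 3e+08 m; r = 435 Mm = 4.35e+08 m.
Vis-viva: v = √(GM · (2/r − 1/a)).
2/r − 1/a = 2/4.35e+08 − 1/3e+08 = 1.26437e-09 m⁻¹.
v = √(1.335e+19 · 1.26437e-09) m/s ≈ 1.299e+05 m/s = 129.9 km/s.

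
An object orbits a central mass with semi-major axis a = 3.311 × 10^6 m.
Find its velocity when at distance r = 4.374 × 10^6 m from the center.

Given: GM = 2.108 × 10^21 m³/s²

Vis-viva: v = √(GM · (2/r − 1/a)).
2/r − 1/a = 2/4.374e+06 − 1/3.311e+06 = 1.55224e-07 m⁻¹.
v = √(2.108e+21 · 1.55224e-07) m/s ≈ 1.809e+07 m/s = 1.809e+04 km/s.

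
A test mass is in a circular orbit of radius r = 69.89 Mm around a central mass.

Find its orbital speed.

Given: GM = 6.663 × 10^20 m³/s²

Convert to SI: r = 69.89 Mm = 6.989e+07 m.
For a circular orbit, gravity supplies the centripetal force, so v = √(GM / r).
v = √(6.663e+20 / 6.989e+07) m/s ≈ 3.088e+06 m/s = 3088 km/s.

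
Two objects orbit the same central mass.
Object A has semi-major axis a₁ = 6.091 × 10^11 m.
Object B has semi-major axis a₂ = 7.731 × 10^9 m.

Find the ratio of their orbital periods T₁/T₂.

From Kepler's third law, (T₁/T₂)² = (a₁/a₂)³, so T₁/T₂ = (a₁/a₂)^(3/2).
a₁/a₂ = 6.091e+11 / 7.731e+09 = 78.7867.
T₁/T₂ = (78.7867)^(3/2) ≈ 699.3.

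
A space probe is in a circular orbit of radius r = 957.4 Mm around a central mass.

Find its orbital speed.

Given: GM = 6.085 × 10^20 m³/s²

Convert to SI: r = 957.4 Mm = 9.574e+08 m.
For a circular orbit, gravity supplies the centripetal force, so v = √(GM / r).
v = √(6.085e+20 / 9.574e+08) m/s ≈ 7.972e+05 m/s = 797.2 km/s.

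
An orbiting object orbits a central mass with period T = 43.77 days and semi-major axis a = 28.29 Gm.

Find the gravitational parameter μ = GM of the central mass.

Convert to SI: T = 43.77 days = 3.78173e+06 s; a = 28.29 Gm = 2.829e+10 m.
GM = 4π² · a³ / T².
GM = 4π² · (2.829e+10)³ / (3.78173e+06)² m³/s² ≈ 6.25e+19 m³/s² = 6.25 × 10^19 m³/s².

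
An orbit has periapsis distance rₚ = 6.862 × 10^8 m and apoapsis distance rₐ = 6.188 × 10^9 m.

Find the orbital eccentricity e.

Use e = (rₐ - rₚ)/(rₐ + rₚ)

e = (rₐ − rₚ) / (rₐ + rₚ).
e = (6.188e+09 − 6.862e+08) / (6.188e+09 + 6.862e+08) = 5.5018e+09 / 6.8742e+09 ≈ 0.8004.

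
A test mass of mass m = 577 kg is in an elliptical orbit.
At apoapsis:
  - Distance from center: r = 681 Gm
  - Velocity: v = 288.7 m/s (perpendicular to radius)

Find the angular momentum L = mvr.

Convert to SI: r = 681 Gm = 6.81e+11 m.
Since v is perpendicular to r, L = m · v · r.
L = 577 · 288.7 · 6.81e+11 kg·m²/s ≈ 1.134e+17 kg·m²/s.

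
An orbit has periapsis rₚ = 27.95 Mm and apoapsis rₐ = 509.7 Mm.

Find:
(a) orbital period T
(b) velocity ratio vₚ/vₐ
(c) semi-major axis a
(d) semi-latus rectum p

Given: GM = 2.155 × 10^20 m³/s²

Convert to SI: rₚ = 27.95 Mm = 2.795e+07 m; rₐ = 509.7 Mm = 5.097e+08 m.
(a) With a = (rₚ + rₐ)/2 = 2.68825e+08 m, T = 2π √(a³/GM) = 2π √((2.68825e+08)³/2.155e+20) s ≈ 1887 s
(b) Conservation of angular momentum (rₚvₚ = rₐvₐ) gives vₚ/vₐ = rₐ/rₚ = 5.097e+08/2.795e+07 ≈ 18.24
(c) a = (rₚ + rₐ)/2 = (2.795e+07 + 5.097e+08)/2 ≈ 2.688e+08 m
(d) From a = (rₚ + rₐ)/2 = 2.68825e+08 m and e = (rₐ − rₚ)/(rₐ + rₚ) = 0.896029, p = a(1 − e²) = 2.68825e+08 · (1 − (0.896029)²) ≈ 5.299e+07 m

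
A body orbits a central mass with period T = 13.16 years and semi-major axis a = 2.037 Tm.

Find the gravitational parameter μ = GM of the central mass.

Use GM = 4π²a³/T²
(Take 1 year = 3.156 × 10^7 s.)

Convert to SI: T = 13.16 years = 4.1533e+08 s; a = 2.037 Tm = 2.037e+12 m.
GM = 4π² · a³ / T².
GM = 4π² · (2.037e+12)³ / (4.1533e+08)² m³/s² ≈ 1.934e+21 m³/s² = 1.934 × 10^21 m³/s².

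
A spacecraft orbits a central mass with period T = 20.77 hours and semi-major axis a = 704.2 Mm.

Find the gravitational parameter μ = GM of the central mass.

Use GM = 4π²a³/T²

Convert to SI: T = 20.77 hours = 74772 s; a = 704.2 Mm = 7.042e+08 m.
GM = 4π² · a³ / T².
GM = 4π² · (7.042e+08)³ / (74772)² m³/s² ≈ 2.466e+18 m³/s² = 2.466 × 10^18 m³/s².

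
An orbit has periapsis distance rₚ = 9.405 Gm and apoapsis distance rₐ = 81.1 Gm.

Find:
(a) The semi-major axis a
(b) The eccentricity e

Convert to SI: rₚ = 9.405 Gm = 9.405e+09 m; rₐ = 81.1 Gm = 8.11e+10 m.
(a) a = (rₚ + rₐ) / 2 = (9.405e+09 + 8.11e+10) / 2 ≈ 4.525e+10 m = 45.25 Gm.
(b) e = (rₐ − rₚ) / (rₐ + rₚ) = (8.11e+10 − 9.405e+09) / (8.11e+10 + 9.405e+09) ≈ 0.7922.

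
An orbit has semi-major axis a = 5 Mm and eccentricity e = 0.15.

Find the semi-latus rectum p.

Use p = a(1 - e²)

Convert to SI: a = 5 Mm = 5e+06 m.
p = a (1 − e²).
p = 5e+06 · (1 − (0.15)²) = 5e+06 · 0.9775 ≈ 4.888e+06 m = 4.888 Mm.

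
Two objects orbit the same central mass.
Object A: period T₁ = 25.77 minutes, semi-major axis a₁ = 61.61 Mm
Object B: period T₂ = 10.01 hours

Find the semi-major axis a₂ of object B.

Convert to SI: T₁ = 25.77 minutes = 1546.2 s; a₁ = 61.61 Mm = 6.161e+07 m; T₂ = 10.01 hours = 36036 s.
Kepler's third law: (T₁/T₂)² = (a₁/a₂)³ ⇒ a₂ = a₁ · (T₂/T₁)^(2/3).
T₂/T₁ = 36036 / 1546.2 = 23.3062.
a₂ = 6.161e+07 · (23.3062)^(2/3) m ≈ 5.027e+08 m = 502.7 Mm.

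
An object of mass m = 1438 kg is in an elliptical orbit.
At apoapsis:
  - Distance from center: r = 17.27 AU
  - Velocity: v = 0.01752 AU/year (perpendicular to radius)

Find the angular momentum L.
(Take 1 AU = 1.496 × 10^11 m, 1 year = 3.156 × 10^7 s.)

Convert to SI: r = 17.27 AU = 2.58359e+12 m; v = 0.01752 AU/year = 83.0479 m/s.
Since v is perpendicular to r, L = m · v · r.
L = 1438 · 83.0479 · 2.58359e+12 kg·m²/s ≈ 3.085e+17 kg·m²/s.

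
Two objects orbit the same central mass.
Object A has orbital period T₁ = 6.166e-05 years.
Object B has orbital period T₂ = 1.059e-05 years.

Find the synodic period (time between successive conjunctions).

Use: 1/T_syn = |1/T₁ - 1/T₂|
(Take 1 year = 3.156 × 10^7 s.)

Convert to SI: T₁ = 6.166e-05 years = 1945.99 s; T₂ = 1.059e-05 years = 334.22 s.
T_syn = |T₁ · T₂ / (T₁ − T₂)|.
T_syn = |1945.99 · 334.22 / (1945.99 − 334.22)| s ≈ 403.5 s = 1.279e-05 years.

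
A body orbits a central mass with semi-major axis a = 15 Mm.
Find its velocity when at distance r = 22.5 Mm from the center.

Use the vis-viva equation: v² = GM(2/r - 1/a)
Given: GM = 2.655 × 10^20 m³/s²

Convert to SI: a = 15 Mm = 1.5e+07 m; r = 22.5 Mm = 2.25e+07 m.
Vis-viva: v = √(GM · (2/r − 1/a)).
2/r − 1/a = 2/2.25e+07 − 1/1.5e+07 = 2.22222e-08 m⁻¹.
v = √(2.655e+20 · 2.22222e-08) m/s ≈ 2.429e+06 m/s = 2429 km/s.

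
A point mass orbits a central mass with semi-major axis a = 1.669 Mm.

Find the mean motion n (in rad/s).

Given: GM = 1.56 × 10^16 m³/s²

Convert to SI: a = 1.669 Mm = 1.669e+06 m.
n = √(GM / a³).
n = √(1.56e+16 / (1.669e+06)³) rad/s ≈ 0.05793 rad/s.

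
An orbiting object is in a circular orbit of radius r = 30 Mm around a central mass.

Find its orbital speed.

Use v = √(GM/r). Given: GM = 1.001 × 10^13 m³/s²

Convert to SI: r = 30 Mm = 3e+07 m.
For a circular orbit, gravity supplies the centripetal force, so v = √(GM / r).
v = √(1.001e+13 / 3e+07) m/s ≈ 577.6 m/s = 577.6 m/s.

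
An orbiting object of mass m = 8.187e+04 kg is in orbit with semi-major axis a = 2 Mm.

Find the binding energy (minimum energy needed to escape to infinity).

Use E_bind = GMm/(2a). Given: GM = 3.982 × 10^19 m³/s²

Convert to SI: a = 2 Mm = 2e+06 m.
Total orbital energy is E = −GMm/(2a); binding energy is E_bind = −E = GMm/(2a).
E_bind = 3.982e+19 · 8.187e+04 / (2 · 2e+06) J ≈ 8.15e+17 J = 815 PJ.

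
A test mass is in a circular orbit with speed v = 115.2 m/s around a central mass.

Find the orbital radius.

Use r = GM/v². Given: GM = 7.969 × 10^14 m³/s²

For a circular orbit, v² = GM / r, so r = GM / v².
r = 7.969e+14 / (115.2)² m ≈ 6.005e+10 m = 60.05 Gm.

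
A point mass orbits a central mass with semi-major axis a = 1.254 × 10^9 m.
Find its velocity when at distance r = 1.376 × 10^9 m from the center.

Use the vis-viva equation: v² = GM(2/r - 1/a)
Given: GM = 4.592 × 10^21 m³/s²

Vis-viva: v = √(GM · (2/r − 1/a)).
2/r − 1/a = 2/1.376e+09 − 1/1.254e+09 = 6.5604e-10 m⁻¹.
v = √(4.592e+21 · 6.5604e-10) m/s ≈ 1.736e+06 m/s = 1736 km/s.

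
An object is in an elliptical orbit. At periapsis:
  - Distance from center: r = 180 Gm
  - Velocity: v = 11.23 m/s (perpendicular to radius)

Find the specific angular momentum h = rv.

Convert to SI: r = 180 Gm = 1.8e+11 m.
With v perpendicular to r, h = r · v.
h = 1.8e+11 · 11.23 m²/s ≈ 2.021e+12 m²/s.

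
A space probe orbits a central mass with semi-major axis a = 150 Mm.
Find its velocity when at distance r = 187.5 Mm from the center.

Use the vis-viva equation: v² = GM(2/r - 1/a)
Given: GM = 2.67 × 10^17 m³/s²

Convert to SI: a = 150 Mm = 1.5e+08 m; r = 187.5 Mm = 1.875e+08 m.
Vis-viva: v = √(GM · (2/r − 1/a)).
2/r − 1/a = 2/1.875e+08 − 1/1.5e+08 = 4e-09 m⁻¹.
v = √(2.67e+17 · 4e-09) m/s ≈ 3.268e+04 m/s = 32.68 km/s.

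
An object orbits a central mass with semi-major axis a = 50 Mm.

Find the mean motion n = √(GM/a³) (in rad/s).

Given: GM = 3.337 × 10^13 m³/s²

Convert to SI: a = 50 Mm = 5e+07 m.
n = √(GM / a³).
n = √(3.337e+13 / (5e+07)³) rad/s ≈ 1.634e-05 rad/s.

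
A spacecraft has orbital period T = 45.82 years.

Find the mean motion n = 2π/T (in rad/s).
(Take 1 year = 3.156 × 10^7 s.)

Convert to SI: T = 45.82 years = 1.44608e+09 s.
n = 2π / T.
n = 2π / 1.44608e+09 s ≈ 4.345e-09 rad/s.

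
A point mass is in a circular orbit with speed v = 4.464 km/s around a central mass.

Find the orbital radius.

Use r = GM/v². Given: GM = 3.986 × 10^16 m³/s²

Convert to SI: v = 4.464 km/s = 4464 m/s.
For a circular orbit, v² = GM / r, so r = GM / v².
r = 3.986e+16 / (4464)² m ≈ 2e+09 m = 2 Gm.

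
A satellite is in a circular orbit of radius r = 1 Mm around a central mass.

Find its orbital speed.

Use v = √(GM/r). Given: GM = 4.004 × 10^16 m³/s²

Convert to SI: r = 1 Mm = 1e+06 m.
For a circular orbit, gravity supplies the centripetal force, so v = √(GM / r).
v = √(4.004e+16 / 1e+06) m/s ≈ 2.001e+05 m/s = 200.1 km/s.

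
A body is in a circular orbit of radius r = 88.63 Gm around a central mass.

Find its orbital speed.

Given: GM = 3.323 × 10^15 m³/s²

Convert to SI: r = 88.63 Gm = 8.863e+10 m.
For a circular orbit, gravity supplies the centripetal force, so v = √(GM / r).
v = √(3.323e+15 / 8.863e+10) m/s ≈ 193.6 m/s = 193.6 m/s.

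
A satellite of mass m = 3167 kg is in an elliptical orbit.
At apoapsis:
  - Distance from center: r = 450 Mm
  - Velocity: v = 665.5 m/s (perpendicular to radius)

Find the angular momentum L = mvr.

Convert to SI: r = 450 Mm = 4.5e+08 m.
Since v is perpendicular to r, L = m · v · r.
L = 3167 · 665.5 · 4.5e+08 kg·m²/s ≈ 9.484e+14 kg·m²/s.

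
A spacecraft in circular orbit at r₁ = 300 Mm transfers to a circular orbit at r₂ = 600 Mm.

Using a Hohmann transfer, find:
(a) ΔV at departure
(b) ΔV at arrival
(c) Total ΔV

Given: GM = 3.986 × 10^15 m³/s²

Convert to SI: r₁ = 300 Mm = 3e+08 m; r₂ = 600 Mm = 6e+08 m.
Transfer semi-major axis: a_t = (r₁ + r₂)/2 = (3e+08 + 6e+08)/2 = 4.5e+08 m.
Circular speeds: v₁ = √(GM/r₁) = 3645.09 m/s, v₂ = √(GM/r₂) = 2577.47 m/s.
Transfer speeds (vis-viva v² = GM(2/r − 1/a_t)): v₁ᵗ = 4208.99 m/s, v₂ᵗ = 2104.49 m/s.
(a) ΔV₁ = |v₁ᵗ − v₁| ≈ 563.9 m/s = 563.9 m/s.
(b) ΔV₂ = |v₂ − v₂ᵗ| ≈ 473 m/s = 473 m/s.
(c) ΔV_total = ΔV₁ + ΔV₂ ≈ 1037 m/s = 1.037 km/s.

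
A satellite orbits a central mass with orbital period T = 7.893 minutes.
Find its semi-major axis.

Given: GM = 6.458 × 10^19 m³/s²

Convert to SI: T = 7.893 minutes = 473.58 s.
Invert Kepler's third law: a = (GM · T² / (4π²))^(1/3).
Substituting T = 473.58 s and GM = 6.458e+19 m³/s²:
a = (6.458e+19 · (473.58)² / (4π²))^(1/3) m
a ≈ 7.159e+07 m = 71.59 Mm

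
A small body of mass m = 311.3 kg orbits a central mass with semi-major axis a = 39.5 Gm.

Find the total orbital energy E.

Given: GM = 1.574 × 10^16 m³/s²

Convert to SI: a = 39.5 Gm = 3.95e+10 m.
E = −GMm / (2a).
E = −1.574e+16 · 311.3 / (2 · 3.95e+10) J ≈ -6.202e+07 J = -62.02 MJ.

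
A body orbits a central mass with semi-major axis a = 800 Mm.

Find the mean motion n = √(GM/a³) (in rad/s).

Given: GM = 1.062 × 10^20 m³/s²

Convert to SI: a = 800 Mm = 8e+08 m.
n = √(GM / a³).
n = √(1.062e+20 / (8e+08)³) rad/s ≈ 0.0004554 rad/s.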